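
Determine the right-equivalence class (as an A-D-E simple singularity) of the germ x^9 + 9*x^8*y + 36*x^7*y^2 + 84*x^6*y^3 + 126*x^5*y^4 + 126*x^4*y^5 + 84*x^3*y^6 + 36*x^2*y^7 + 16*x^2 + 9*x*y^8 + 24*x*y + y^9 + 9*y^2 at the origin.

A8

The Hessian of f at 0 is [[32, 24], [24, 18]] with rank 1, so corank 1. A Groebner basis of the Jacobian ideal J(f) in C{x,y} is {y^8, x + 3*y/4}; counting standard monomials gives mu = 8. Corank 1: A-series; mu = 8 gives A_8.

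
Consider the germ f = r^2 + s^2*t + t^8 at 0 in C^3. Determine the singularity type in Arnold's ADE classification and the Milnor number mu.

Type D_{9}, Milnor number mu = 9.

The Hessian of f at 0 has rank 1. Corank 2; j^3 = s^2*t has shape L^2 M (L != M), so D-series; mu = 9 gives D_9.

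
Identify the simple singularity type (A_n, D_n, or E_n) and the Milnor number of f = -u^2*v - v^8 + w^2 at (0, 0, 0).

Type D9, Milnor number mu = 9.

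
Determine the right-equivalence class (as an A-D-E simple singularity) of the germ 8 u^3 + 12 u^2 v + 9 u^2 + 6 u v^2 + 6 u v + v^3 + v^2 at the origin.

The Hessian of f at 0 is [[18, 6], [6, 2]] with rank 1, so corank 1. A Groebner basis of the Jacobian ideal J(f) in C{u,v} is {v^2, u + v/3}; counting standard monomials gives mu = 2. Corank 1: A-series; mu = 2 gives A_2.

A2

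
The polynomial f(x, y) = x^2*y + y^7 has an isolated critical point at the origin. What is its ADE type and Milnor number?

The Hessian of f at 0 has rank 0. Corank 2; j^3 = x^2*y has shape L^2 M (L != M), so D-series; mu = 8 gives D_8.

Type D8, Milnor number mu = 8.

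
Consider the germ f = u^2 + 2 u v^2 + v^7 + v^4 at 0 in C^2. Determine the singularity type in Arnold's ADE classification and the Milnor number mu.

Type A_6, Milnor number mu = 6.

The Hessian of f at 0 is [[2, 0], [0, 0]] with rank 1, so corank 1. A Groebner basis of the Jacobian ideal J(f) in C{u,v} is {u^3, u + v^2}; counting standard monomials gives mu = 6. Corank 1: A-series; mu = 6 gives A_6.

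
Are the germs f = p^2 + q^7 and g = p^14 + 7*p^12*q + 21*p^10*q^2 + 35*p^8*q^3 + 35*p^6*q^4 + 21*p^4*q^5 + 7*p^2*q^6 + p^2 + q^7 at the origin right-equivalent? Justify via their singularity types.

Yes.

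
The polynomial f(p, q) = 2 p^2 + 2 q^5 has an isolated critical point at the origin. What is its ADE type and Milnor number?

Type A_4, Milnor number mu = 4.

The Hessian of f at 0 has rank 1. Corank 1: A-series; mu = 4 gives A_4.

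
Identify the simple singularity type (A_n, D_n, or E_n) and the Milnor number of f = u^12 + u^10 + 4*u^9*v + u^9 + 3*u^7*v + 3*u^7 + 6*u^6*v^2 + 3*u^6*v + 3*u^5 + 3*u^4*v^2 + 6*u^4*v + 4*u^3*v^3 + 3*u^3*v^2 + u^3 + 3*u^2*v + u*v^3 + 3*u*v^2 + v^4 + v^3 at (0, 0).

Type E7, Milnor number mu = 7.

The Hessian of f at 0 is [[0, 0], [0, 0]] with rank 0, so corank 2. A Groebner basis of the Jacobian ideal J(f) in C{u,v} is {u^3 + 3*u^2*v + 6*u^2 + 12*u*v + 6*v^2, -3*u^2 + u*v^2 - 6*u*v - 3*v^2, 3*u^2 + 6*u*v + v^3 + 3*v^2}; counting standard monomials gives mu = 7. Corank 2; j^3 = (u + v)^3 is a perfect cube, so E-series; the 4-jet and mu = 7 give E_7.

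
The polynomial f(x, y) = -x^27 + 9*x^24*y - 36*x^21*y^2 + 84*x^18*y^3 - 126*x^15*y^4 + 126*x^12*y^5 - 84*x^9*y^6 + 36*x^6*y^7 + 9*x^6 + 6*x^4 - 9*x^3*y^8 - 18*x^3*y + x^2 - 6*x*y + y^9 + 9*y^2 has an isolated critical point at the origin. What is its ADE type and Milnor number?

The Hessian of f at 0 is [[2, -6], [-6, 18]] with rank 1, so corank 1. A Groebner basis of the Jacobian ideal J(f) in C{x,y} is {-2*x^2/81 + x*y^3 + 5*x*y/27 - y^2/3, -x^2/81 + 7*x*y/81 + y^4 - 4*y^2/27, x^3 + x/3 - y, x^2*y - 3*x*y^2 + x/27 + 3*y^3 - y/9}; counting standard monomials gives mu = 8. Corank 1: A-series; mu = 8 gives A_8.

Type A8, Milnor number mu = 8.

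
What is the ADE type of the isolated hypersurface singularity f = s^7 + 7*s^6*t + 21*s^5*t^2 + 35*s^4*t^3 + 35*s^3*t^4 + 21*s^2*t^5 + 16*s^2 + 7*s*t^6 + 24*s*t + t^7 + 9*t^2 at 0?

A6

The Hessian of f at 0 has rank 1. Corank 1: A-series; mu = 6 gives A_6.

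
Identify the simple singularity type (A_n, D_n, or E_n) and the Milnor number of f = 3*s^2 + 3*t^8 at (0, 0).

The Hessian of f at 0 has rank 1. Corank 1: A-series; mu = 7 gives A_7.

Type A_7, Milnor number mu = 7.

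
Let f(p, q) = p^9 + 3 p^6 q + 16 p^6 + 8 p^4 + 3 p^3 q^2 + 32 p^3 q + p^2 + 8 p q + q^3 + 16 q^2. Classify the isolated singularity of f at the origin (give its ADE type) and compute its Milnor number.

Type A_{2}, Milnor number mu = 2.

The Hessian of f at 0 is [[2, 8], [8, 32]] with rank 1, so corank 1. A Groebner basis of the Jacobian ideal J(f) in C{p,q} is {q^2, p + 4*q}; counting standard monomials gives mu = 2. Corank 1: A-series; mu = 2 gives A_2.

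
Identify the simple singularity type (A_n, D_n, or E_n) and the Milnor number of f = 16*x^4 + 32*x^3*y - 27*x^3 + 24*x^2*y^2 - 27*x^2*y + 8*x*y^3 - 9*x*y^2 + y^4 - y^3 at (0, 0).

Type E6, Milnor number mu = 6.

The Hessian of f at 0 is [[0, 0], [0, 0]] with rank 0, so corank 2. A Groebner basis of the Jacobian ideal J(f) in C{x,y} is {y^4, x*y^2 + 7*y^3/18, x^2 + 2*x*y/3 + y^2/9}; counting standard monomials gives mu = 6. Corank 2; j^3 = -(3*x + y)^3 is a perfect cube, so E-series; the 4-jet and mu = 6 give E_6.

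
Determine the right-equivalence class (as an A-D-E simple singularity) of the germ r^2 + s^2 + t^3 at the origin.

A_2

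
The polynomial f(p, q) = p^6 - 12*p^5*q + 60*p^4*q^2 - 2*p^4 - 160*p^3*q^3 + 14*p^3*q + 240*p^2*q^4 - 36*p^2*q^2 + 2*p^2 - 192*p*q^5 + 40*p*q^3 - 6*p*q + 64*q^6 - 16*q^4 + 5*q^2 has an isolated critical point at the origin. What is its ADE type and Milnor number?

Type A1, Milnor number mu = 1.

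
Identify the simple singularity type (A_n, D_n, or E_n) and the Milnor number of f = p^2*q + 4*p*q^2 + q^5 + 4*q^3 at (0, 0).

Type D_6, Milnor number mu = 6.

The Hessian of f at 0 has rank 0. Corank 2; j^3 = q*(p + 2*q)^2 has shape L^2 M (L != M), so D-series; mu = 6 gives D_6.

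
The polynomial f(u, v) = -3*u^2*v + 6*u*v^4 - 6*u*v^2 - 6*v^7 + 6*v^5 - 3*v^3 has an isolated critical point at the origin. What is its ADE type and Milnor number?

The Hessian of f at 0 has rank 0. Corank 2; j^3 = -3*v*(u + v)^2 has shape L^2 M (L != M), so D-series; mu = 8 gives D_8.

Type D8, Milnor number mu = 8.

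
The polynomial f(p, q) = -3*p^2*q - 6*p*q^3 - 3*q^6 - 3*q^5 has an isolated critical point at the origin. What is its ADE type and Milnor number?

Type D_{7}, Milnor number mu = 7.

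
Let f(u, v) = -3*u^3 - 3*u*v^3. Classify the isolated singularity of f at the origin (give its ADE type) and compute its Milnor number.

The Hessian of f at 0 is [[0, 0], [0, 0]] with rank 0, so corank 2. A Groebner basis of the Jacobian ideal J(f) in C{u,v} is {u^3, u*v^2, 3*u^2 + v^3}; counting standard monomials gives mu = 7. Corank 2; j^3 = -3*u^3 is a perfect cube, so E-series; the 4-jet and mu = 7 give E_7.

Type E7, Milnor number mu = 7.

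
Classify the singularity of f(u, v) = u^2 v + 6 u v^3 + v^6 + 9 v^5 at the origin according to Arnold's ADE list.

D7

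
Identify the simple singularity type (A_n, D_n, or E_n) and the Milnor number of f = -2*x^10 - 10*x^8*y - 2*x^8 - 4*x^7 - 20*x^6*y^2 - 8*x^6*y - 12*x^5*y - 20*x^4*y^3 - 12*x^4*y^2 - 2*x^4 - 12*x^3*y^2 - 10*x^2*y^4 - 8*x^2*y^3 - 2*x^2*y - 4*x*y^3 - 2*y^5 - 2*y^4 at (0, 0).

Type D_5, Milnor number mu = 5.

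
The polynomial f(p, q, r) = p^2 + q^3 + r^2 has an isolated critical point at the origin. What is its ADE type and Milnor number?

Type A2, Milnor number mu = 2.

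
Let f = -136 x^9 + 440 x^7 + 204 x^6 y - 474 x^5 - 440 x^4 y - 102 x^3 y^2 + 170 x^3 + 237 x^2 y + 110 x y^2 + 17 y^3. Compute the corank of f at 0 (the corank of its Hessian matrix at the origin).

2

The Hessian at 0 is [[0, 0], [0, 0]] of rank 0; hence corank 2.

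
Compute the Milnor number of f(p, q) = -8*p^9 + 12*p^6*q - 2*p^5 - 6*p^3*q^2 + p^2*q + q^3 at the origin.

The Hessian of f at 0 is [[0, 0], [0, 0]] with rank 0, so corank 2. A Groebner basis of the Jacobian ideal J(f) in C{p,q} is {q^3, p^2 + 3*q^2, p*q}; counting standard monomials gives mu = 4. Corank 2; j^3 = q*(p^2 + q^2) splits into three distinct lines over C (the quadratic factor has nonzero discriminant), so D_4.

4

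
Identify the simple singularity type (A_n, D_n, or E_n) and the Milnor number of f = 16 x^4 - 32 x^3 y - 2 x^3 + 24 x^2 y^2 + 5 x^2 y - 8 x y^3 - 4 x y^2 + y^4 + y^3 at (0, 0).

Type D_{5}, Milnor number mu = 5.

The Hessian of f at 0 has rank 0. Corank 2; j^3 = -(x - y)^2*(2*x - y) has shape L^2 M (L != M), so D-series; mu = 5 gives D_5.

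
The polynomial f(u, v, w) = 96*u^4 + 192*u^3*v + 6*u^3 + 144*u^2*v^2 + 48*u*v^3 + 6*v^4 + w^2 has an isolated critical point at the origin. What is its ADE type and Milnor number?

Type E_6, Milnor number mu = 6.

The Hessian of f at 0 has rank 1. Corank 2; j^3 = 6*u^3 is a perfect cube, so E-series; the 4-jet and mu = 6 give E_6.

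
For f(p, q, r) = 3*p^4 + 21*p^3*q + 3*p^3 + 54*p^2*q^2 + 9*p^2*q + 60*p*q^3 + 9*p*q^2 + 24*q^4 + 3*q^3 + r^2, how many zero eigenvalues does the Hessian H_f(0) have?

2

Hessian at 0 has rank 1.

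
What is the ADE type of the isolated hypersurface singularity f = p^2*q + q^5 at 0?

D_{6}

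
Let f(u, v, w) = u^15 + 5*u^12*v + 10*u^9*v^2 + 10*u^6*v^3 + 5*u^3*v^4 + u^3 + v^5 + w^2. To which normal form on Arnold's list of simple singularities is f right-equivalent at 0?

The Hessian of f at 0 is [[0, 0, 0], [0, 0, 0], [0, 0, 2]] with rank 1, so corank 2. A Groebner basis of the Jacobian ideal J(f) in C{u,v,w} is {v^4, u^2, w}; counting standard monomials gives mu = 8. Corank 2; j^3 = u^3 is a perfect cube, so E-series; the 5-jet and mu = 8 give E_8.

E8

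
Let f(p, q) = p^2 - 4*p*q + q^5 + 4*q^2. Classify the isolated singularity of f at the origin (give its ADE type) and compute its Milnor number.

The Hessian of f at 0 has rank 1. Corank 1: A-series; mu = 4 gives A_4.

Type A_4, Milnor number mu = 4.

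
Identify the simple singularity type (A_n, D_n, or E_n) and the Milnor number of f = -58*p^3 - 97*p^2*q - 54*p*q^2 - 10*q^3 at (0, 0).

Type D_{4}, Milnor number mu = 4.

The Hessian of f at 0 has rank 0. Corank 2; j^3 = -(2*p + q)*(29*p^2 + 34*p*q + 10*q^2) splits into three distinct lines over C (the quadratic factor has nonzero discriminant), so D_4.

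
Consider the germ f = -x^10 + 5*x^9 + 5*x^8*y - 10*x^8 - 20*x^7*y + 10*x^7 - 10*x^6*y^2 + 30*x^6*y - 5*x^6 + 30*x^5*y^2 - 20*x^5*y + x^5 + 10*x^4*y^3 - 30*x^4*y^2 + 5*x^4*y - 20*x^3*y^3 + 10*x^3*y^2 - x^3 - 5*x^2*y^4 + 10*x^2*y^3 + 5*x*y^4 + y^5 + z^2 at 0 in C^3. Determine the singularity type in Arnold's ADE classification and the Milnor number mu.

Type E_{8}, Milnor number mu = 8.

The Hessian of f at 0 has rank 1. Corank 2; j^3 = -x^3 is a perfect cube, so E-series; the 5-jet and mu = 8 give E_8.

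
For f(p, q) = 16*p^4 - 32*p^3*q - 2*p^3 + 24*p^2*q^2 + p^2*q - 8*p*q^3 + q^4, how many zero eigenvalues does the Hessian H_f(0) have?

The Hessian at 0 is [[0, 0], [0, 0]] of rank 0; hence corank 2.

2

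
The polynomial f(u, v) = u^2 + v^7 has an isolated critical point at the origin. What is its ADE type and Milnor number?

Type A_6, Milnor number mu = 6.

The Hessian of f at 0 is [[2, 0], [0, 0]] with rank 1, so corank 1. A Groebner basis of the Jacobian ideal J(f) in C{u,v} is {v^6, u}; counting standard monomials gives mu = 6. Corank 1: A-series; mu = 6 gives A_6.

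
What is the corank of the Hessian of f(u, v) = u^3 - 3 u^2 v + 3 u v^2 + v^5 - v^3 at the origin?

2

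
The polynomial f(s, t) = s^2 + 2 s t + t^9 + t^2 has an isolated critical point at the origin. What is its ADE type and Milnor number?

The Hessian of f at 0 has rank 1. Corank 1: A-series; mu = 8 gives A_8.

Type A8, Milnor number mu = 8.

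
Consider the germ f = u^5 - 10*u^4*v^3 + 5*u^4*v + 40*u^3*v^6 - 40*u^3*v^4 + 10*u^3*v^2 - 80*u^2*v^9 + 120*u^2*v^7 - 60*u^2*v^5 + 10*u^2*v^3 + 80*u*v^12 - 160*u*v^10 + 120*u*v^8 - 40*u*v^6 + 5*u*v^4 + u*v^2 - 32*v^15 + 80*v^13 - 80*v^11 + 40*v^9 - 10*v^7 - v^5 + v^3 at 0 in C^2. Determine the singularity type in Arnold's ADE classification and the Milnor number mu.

The Hessian of f at 0 has rank 0. Corank 2; j^3 = v^2*(u + v) has shape L^2 M (L != M), so D-series; mu = 6 gives D_6.

Type D_6, Milnor number mu = 6.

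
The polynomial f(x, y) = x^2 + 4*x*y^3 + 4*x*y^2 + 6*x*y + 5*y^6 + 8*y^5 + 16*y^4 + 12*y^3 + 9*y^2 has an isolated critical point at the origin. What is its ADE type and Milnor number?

Type A_{5}, Milnor number mu = 5.

The Hessian of f at 0 has rank 1. Corank 1: A-series; mu = 5 gives A_5.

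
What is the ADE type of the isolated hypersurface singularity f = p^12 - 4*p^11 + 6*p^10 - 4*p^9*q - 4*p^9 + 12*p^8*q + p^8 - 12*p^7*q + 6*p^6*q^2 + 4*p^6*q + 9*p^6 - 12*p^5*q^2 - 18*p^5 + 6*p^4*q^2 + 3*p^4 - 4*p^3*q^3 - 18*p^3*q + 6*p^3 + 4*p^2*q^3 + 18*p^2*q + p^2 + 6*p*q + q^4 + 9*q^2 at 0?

The Hessian of f at 0 has rank 1. Corank 1: A-series; mu = 3 gives A_3.

A_{3}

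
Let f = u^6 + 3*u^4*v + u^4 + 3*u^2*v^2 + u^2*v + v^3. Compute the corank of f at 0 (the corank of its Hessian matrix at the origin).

The Hessian at 0 is [[0, 0], [0, 0]] of rank 0; hence corank 2.

2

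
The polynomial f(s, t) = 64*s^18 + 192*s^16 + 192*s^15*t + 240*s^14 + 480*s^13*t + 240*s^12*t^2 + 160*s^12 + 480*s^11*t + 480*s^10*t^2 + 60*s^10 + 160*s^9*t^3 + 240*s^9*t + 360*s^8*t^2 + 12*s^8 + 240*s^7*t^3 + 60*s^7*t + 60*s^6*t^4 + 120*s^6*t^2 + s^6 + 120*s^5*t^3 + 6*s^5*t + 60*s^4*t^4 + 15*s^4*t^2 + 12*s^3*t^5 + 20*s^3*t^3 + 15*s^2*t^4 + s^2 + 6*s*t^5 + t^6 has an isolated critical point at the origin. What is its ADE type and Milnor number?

The Hessian of f at 0 has rank 1. Corank 1: A-series; mu = 5 gives A_5.

Type A5, Milnor number mu = 5.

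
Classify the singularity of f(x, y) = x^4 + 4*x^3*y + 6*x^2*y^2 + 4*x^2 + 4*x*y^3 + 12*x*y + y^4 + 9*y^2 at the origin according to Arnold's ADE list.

A3

The Hessian of f at 0 has rank 1. Corank 1: A-series; mu = 3 gives A_3.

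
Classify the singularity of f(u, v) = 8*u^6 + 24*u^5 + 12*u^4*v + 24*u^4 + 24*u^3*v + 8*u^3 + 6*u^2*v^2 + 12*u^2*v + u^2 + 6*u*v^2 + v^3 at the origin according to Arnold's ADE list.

A_{2}

The Hessian of f at 0 is [[2, 0], [0, 0]] with rank 1, so corank 1. A Groebner basis of the Jacobian ideal J(f) in C{u,v} is {v^2, u}; counting standard monomials gives mu = 2. Corank 1: A-series; mu = 2 gives A_2.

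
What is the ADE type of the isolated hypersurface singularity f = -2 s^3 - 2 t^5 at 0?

E8

The Hessian of f at 0 has rank 0. Corank 2; j^3 = -2*s^3 is a perfect cube, so E-series; the 5-jet and mu = 8 give E_8.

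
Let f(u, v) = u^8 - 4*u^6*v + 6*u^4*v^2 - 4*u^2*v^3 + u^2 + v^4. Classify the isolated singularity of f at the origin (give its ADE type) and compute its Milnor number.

Type A_3, Milnor number mu = 3.

The Hessian of f at 0 has rank 1. Corank 1: A-series; mu = 3 gives A_3.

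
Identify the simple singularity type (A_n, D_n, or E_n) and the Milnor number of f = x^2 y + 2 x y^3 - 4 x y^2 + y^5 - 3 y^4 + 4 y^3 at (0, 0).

Type D5, Milnor number mu = 5.

The Hessian of f at 0 is [[0, 0], [0, 0]] with rank 0, so corank 2. A Groebner basis of the Jacobian ideal J(f) in C{x,y} is {x*y^2 + 2*x*y - 4*y^2, x*y + y^3 - 2*y^2, x^2 - 8*x*y + 12*y^2}; counting standard monomials gives mu = 5. Corank 2; j^3 = y*(x - 2*y)^2 has shape L^2 M (L != M), so D-series; mu = 5 gives D_5.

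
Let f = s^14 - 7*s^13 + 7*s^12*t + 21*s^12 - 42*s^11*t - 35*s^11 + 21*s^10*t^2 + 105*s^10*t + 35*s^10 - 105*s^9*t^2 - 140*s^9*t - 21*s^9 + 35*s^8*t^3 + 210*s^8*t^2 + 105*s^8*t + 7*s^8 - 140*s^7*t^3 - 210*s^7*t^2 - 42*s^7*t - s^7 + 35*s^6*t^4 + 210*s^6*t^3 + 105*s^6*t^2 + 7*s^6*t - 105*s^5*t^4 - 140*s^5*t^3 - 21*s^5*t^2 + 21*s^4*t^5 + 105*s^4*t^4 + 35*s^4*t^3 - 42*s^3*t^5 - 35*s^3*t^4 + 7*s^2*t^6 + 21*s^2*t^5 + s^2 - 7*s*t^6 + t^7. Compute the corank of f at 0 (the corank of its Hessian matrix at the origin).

1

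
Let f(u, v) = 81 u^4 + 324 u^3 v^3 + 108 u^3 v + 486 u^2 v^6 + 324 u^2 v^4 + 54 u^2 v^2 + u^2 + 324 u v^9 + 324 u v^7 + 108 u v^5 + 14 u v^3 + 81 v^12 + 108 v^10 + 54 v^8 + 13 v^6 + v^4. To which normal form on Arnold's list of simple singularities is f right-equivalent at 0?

The Hessian of f at 0 is [[2, 0], [0, 0]] with rank 1, so corank 1. A Groebner basis of the Jacobian ideal J(f) in C{u,v} is {v^3, u}; counting standard monomials gives mu = 3. Corank 1: A-series; mu = 3 gives A_3.

A_3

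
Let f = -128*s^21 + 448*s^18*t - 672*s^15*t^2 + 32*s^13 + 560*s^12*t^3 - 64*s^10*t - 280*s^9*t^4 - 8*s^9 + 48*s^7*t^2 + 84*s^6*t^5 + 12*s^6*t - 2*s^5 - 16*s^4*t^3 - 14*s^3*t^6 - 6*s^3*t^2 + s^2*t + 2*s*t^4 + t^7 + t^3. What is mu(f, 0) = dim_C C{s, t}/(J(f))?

4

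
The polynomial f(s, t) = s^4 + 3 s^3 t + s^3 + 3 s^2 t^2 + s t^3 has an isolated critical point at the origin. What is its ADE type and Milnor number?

The Hessian of f at 0 has rank 0. Corank 2; j^3 = s^3 is a perfect cube, so E-series; the 4-jet and mu = 7 give E_7.

Type E_{7}, Milnor number mu = 7.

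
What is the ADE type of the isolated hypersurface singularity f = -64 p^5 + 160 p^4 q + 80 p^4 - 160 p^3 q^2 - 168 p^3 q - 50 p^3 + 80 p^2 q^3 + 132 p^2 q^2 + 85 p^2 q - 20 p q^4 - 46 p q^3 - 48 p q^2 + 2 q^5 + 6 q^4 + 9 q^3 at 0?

D_6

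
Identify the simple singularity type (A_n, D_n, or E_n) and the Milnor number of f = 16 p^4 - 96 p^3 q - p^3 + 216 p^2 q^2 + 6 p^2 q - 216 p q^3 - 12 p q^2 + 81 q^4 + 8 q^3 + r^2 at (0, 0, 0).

Type E6, Milnor number mu = 6.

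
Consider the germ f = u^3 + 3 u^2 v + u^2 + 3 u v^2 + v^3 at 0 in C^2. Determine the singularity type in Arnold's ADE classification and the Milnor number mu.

Type A_2, Milnor number mu = 2.

The Hessian of f at 0 has rank 1. Corank 1: A-series; mu = 2 gives A_2.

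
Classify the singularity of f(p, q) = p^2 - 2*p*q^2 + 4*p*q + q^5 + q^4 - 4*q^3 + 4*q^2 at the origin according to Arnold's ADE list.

A_4

The Hessian of f at 0 has rank 1. Corank 1: A-series; mu = 4 gives A_4.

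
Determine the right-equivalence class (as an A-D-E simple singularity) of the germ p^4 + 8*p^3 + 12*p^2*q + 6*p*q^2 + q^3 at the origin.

E6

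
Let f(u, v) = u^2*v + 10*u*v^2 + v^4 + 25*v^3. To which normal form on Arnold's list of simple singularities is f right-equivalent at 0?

D_5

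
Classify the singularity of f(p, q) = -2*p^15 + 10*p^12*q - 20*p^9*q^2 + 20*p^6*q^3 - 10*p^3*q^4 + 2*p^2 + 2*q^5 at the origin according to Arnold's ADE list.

The Hessian of f at 0 is [[4, 0], [0, 0]] with rank 1, so corank 1. A Groebner basis of the Jacobian ideal J(f) in C{p,q} is {q^4, p}; counting standard monomials gives mu = 4. Corank 1: A-series; mu = 4 gives A_4.

A_4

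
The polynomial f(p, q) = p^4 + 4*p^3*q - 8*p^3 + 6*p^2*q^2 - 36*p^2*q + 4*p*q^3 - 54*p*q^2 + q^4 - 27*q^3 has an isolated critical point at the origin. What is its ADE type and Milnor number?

Type E_{6}, Milnor number mu = 6.

The Hessian of f at 0 has rank 0. Corank 2; j^3 = -(2*p + 3*q)^3 is a perfect cube, so E-series; the 4-jet and mu = 6 give E_6.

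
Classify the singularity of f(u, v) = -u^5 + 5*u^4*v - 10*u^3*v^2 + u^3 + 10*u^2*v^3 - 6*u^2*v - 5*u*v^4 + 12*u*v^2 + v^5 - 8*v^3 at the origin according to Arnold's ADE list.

The Hessian of f at 0 has rank 0. Corank 2; j^3 = (u - 2*v)^3 is a perfect cube, so E-series; the 5-jet and mu = 8 give E_8.

E_{8}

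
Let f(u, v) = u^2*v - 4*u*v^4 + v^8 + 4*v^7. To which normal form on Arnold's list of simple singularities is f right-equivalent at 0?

D9

The Hessian of f at 0 has rank 0. Corank 2; j^3 = u^2*v has shape L^2 M (L != M), so D-series; mu = 9 gives D_9.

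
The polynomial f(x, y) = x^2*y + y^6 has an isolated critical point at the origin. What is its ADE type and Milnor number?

Type D_{7}, Milnor number mu = 7.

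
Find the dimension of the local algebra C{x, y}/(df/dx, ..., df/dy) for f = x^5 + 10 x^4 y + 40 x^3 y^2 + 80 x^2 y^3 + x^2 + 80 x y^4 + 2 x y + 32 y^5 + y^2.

The Hessian of f at 0 has rank 1. Corank 1: A-series; mu = 4 gives A_4.

4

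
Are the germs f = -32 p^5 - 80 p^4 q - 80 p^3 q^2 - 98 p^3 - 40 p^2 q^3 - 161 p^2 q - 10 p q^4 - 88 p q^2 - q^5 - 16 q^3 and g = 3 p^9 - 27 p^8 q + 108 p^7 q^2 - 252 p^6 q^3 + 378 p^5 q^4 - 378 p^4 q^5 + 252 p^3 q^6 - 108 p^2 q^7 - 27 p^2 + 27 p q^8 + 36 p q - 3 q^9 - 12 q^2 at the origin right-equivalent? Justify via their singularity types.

No.

The Hessian of f at 0 has rank 0. Corank 2; j^3 = -(2*p + q)*(7*p + 4*q)^2 has shape L^2 M (L != M), so D-series; mu = 6 gives D_6. The Hessian of g at 0 has rank 1. Corank 1: A-series; mu = 8 gives A_8. f is D_6 but g is A_8, hence not right-equivalent.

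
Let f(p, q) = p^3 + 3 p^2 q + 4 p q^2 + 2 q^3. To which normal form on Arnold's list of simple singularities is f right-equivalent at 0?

D_4

The Hessian of f at 0 is [[0, 0], [0, 0]] with rank 0, so corank 2. A Groebner basis of the Jacobian ideal J(f) in C{p,q} is {q^3, p^2 - 2*q^2/3, p*q + q^2}; counting standard monomials gives mu = 4. Corank 2; j^3 = (p + q)*(p^2 + 2*p*q + 2*q^2) splits into three distinct lines over C (the quadratic factor has nonzero discriminant), so D_4.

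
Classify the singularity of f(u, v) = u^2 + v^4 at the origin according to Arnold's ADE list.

The Hessian of f at 0 is [[2, 0], [0, 0]] with rank 1, so corank 1. A Groebner basis of the Jacobian ideal J(f) in C{u,v} is {v^3, u}; counting standard monomials gives mu = 3. Corank 1: A-series; mu = 3 gives A_3.

A_3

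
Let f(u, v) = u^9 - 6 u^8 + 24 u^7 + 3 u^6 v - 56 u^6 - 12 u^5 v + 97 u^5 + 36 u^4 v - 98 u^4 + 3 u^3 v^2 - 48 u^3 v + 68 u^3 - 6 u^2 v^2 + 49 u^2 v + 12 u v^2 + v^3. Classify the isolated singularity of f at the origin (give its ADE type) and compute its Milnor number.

Type D4, Milnor number mu = 4.

The Hessian of f at 0 is [[0, 0], [0, 0]] with rank 0, so corank 2. A Groebner basis of the Jacobian ideal J(f) in C{u,v} is {v^3, u^2 - 3*v^2/47, u*v + 12*v^2/47}; counting standard monomials gives mu = 4. Corank 2; j^3 = (4*u + v)*(17*u^2 + 8*u*v + v^2) splits into three distinct lines over C (the quadratic factor has nonzero discriminant), so D_4.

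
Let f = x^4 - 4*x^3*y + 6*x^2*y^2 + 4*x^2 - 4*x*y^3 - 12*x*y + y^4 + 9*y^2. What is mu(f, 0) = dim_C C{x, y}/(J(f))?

3

The Hessian of f at 0 is [[8, -12], [-12, 18]] with rank 1, so corank 1. A Groebner basis of the Jacobian ideal J(f) in C{x,y} is {y^3, x - 3*y/2}; counting standard monomials gives mu = 3. Corank 1: A-series; mu = 3 gives A_3.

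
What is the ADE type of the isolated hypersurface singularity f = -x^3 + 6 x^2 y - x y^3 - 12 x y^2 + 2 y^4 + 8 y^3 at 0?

E_7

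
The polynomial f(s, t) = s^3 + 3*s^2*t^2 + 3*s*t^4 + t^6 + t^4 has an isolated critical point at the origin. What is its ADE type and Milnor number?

Type E_{6}, Milnor number mu = 6.

The Hessian of f at 0 is [[0, 0], [0, 0]] with rank 0, so corank 2. A Groebner basis of the Jacobian ideal J(f) in C{s,t} is {s^3, s^2*t, s^2/2 + s*t^2, t^3}; counting standard monomials gives mu = 6. Corank 2; j^3 = s^3 is a perfect cube, so E-series; the 4-jet and mu = 6 give E_6.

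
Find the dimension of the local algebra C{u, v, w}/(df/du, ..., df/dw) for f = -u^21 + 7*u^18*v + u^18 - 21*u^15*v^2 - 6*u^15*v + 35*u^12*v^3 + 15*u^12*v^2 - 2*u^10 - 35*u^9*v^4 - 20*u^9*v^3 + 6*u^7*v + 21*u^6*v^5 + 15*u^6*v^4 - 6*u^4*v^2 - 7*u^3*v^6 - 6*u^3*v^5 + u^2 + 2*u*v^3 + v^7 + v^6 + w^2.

6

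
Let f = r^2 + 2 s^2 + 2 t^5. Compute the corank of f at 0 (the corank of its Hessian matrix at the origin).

1

The Hessian at 0 is [[4, 0, 0], [0, 0, 0], [0, 0, 2]] of rank 2; hence corank 1.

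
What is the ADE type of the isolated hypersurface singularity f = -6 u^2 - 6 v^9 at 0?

The Hessian of f at 0 is [[-12, 0], [0, 0]] with rank 1, so corank 1. A Groebner basis of the Jacobian ideal J(f) in C{u,v} is {v^8, u}; counting standard monomials gives mu = 8. Corank 1: A-series; mu = 8 gives A_8.

A_{8}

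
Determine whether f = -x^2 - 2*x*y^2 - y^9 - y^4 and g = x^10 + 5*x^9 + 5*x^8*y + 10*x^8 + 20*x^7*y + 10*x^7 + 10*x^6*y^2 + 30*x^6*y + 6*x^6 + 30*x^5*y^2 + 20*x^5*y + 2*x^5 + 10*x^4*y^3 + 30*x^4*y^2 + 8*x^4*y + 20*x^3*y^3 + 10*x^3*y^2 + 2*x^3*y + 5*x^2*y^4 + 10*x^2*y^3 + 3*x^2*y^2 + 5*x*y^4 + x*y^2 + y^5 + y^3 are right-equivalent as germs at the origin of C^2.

No.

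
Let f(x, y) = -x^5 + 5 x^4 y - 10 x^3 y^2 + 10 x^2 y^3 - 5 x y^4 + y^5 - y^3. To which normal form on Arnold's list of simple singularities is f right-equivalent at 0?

The Hessian of f at 0 has rank 0. Corank 2; j^3 = -y^3 is a perfect cube, so E-series; the 5-jet and mu = 8 give E_8.

E8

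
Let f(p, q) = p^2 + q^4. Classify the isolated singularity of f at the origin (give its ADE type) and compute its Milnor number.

The Hessian of f at 0 has rank 1. Corank 1: A-series; mu = 3 gives A_3.

Type A3, Milnor number mu = 3.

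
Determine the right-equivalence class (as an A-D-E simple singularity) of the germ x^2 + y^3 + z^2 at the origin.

The Hessian of f at 0 has rank 2. Corank 1: A-series; mu = 2 gives A_2.

A_2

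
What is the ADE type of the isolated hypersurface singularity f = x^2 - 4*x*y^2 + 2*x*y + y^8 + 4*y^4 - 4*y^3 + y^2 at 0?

A_7

The Hessian of f at 0 is [[2, 2], [2, 2]] with rank 1, so corank 1. A Groebner basis of the Jacobian ideal J(f) in C{x,y} is {x^4 - 3*x^3 - 7*x^2*y - 11*x^2/4 - 7*x*y/2 - 3*x/8 - 3*y/8, x^3*y + 3*x^3/2 + 3*x^2*y + x^2 + 5*x*y/4 + x/8 + y/8, -x/2 + y^2 - y/2}; counting standard monomials gives mu = 7. Corank 1: A-series; mu = 7 gives A_7.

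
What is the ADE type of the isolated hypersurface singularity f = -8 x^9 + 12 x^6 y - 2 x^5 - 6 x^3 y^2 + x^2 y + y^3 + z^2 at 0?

The Hessian of f at 0 is [[0, 0, 0], [0, 0, 0], [0, 0, 2]] with rank 1, so corank 2. A Groebner basis of the Jacobian ideal J(f) in C{x,y,z} is {y^3, x^2 + 3*y^2, x*y, z}; counting standard monomials gives mu = 4. Corank 2; j^3 = y*(x^2 + y^2) splits into three distinct lines over C (the quadratic factor has nonzero discriminant), so D_4.

D_4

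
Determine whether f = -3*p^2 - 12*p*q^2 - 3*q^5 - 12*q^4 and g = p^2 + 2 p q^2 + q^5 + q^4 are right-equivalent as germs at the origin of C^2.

Yes.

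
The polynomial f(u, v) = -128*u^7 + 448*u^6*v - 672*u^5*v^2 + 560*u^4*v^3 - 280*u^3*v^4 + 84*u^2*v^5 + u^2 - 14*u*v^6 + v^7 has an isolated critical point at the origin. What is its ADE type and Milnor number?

Type A_{6}, Milnor number mu = 6.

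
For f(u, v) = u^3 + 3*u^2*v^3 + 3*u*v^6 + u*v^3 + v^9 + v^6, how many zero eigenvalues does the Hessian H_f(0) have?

2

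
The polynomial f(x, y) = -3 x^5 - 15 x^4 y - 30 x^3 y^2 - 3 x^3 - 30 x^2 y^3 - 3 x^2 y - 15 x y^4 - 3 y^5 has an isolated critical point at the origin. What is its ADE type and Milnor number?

The Hessian of f at 0 has rank 0. Corank 2; j^3 = -3*x^2*(x + y) has shape L^2 M (L != M), so D-series; mu = 6 gives D_6.

Type D6, Milnor number mu = 6.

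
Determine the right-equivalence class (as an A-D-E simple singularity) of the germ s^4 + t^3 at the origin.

E_{6}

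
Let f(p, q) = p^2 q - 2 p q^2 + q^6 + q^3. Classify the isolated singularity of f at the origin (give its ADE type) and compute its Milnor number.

Type D_{7}, Milnor number mu = 7.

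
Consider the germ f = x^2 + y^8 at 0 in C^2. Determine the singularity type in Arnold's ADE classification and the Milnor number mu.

Type A7, Milnor number mu = 7.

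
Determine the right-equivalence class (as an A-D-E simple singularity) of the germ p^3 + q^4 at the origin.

E_6

The Hessian of f at 0 has rank 0. Corank 2; j^3 = p^3 is a perfect cube, so E-series; the 4-jet and mu = 6 give E_6.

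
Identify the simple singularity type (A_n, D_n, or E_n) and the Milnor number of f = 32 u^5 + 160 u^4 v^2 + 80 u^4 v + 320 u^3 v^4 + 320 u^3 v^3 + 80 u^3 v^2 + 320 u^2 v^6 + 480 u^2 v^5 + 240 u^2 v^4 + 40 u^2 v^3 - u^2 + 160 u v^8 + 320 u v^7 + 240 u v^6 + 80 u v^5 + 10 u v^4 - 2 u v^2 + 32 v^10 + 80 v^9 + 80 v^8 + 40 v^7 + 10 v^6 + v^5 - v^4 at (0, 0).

Type A4, Milnor number mu = 4.

The Hessian of f at 0 has rank 1. Corank 1: A-series; mu = 4 gives A_4.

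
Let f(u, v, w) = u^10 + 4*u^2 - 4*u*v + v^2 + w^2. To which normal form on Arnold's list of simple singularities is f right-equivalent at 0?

A_9

The Hessian of f at 0 is [[8, -4, 0], [-4, 2, 0], [0, 0, 2]] with rank 2, so corank 1. A Groebner basis of the Jacobian ideal J(f) in C{u,v,w} is {v^9, u - v/2, w}; counting standard monomials gives mu = 9. Corank 1: A-series; mu = 9 gives A_9.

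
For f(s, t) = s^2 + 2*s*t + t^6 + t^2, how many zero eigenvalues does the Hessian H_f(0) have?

1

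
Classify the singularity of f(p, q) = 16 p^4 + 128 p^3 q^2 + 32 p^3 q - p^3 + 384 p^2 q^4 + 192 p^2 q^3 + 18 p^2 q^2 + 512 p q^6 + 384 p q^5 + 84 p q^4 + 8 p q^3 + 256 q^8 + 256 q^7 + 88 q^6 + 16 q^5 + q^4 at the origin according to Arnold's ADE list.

The Hessian of f at 0 is [[0, 0], [0, 0]] with rank 0, so corank 2. A Groebner basis of the Jacobian ideal J(f) in C{p,q} is {p^3, p^2*q, p^2/4 + p*q^2, -3*p^2/2 + q^3}; counting standard monomials gives mu = 6. Corank 2; j^3 = -p^3 is a perfect cube, so E-series; the 4-jet and mu = 6 give E_6.

E_6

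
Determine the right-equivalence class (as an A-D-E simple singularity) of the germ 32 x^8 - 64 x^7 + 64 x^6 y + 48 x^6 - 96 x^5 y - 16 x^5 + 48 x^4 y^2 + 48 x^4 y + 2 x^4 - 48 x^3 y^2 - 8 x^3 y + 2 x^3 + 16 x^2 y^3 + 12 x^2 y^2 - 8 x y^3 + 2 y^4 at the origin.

E_6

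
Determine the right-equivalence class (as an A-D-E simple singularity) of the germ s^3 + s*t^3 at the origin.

E_{7}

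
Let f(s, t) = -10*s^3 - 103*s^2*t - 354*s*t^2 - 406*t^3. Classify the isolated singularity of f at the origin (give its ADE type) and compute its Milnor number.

Type D_4, Milnor number mu = 4.

The Hessian of f at 0 has rank 0. Corank 2; j^3 = -(2*s + 7*t)*(5*s^2 + 34*s*t + 58*t^2) splits into three distinct lines over C (the quadratic factor has nonzero discriminant), so D_4.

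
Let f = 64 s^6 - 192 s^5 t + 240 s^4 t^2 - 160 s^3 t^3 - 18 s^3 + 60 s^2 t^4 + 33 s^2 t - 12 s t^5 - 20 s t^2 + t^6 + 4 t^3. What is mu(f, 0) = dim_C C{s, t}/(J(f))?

7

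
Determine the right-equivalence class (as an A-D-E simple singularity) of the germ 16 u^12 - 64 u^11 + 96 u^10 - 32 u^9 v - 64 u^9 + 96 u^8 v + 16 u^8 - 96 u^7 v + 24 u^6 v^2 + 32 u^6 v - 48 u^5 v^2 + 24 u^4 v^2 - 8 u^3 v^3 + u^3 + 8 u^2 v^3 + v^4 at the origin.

E_6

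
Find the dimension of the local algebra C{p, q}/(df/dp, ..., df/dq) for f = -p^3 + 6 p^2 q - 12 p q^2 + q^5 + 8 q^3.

8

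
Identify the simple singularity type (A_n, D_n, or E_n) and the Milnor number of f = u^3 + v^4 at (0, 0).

Type E6, Milnor number mu = 6.

The Hessian of f at 0 is [[0, 0], [0, 0]] with rank 0, so corank 2. A Groebner basis of the Jacobian ideal J(f) in C{u,v} is {v^3, u^2}; counting standard monomials gives mu = 6. Corank 2; j^3 = u^3 is a perfect cube, so E-series; the 4-jet and mu = 6 give E_6.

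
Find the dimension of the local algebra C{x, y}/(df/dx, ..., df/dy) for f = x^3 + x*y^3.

The Hessian of f at 0 is [[0, 0], [0, 0]] with rank 0, so corank 2. A Groebner basis of the Jacobian ideal J(f) in C{x,y} is {x^3, x*y^2, 3*x^2 + y^3}; counting standard monomials gives mu = 7. Corank 2; j^3 = x^3 is a perfect cube, so E-series; the 4-jet and mu = 7 give E_7.

7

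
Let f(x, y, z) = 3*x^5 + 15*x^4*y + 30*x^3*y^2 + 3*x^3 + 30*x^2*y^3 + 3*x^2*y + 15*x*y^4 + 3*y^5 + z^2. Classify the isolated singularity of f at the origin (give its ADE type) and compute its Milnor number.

The Hessian of f at 0 is [[0, 0, 0], [0, 0, 0], [0, 0, 2]] with rank 1, so corank 2. A Groebner basis of the Jacobian ideal J(f) in C{x,y,z} is {-x*y/5 + y^4, x*y^2, x^2 + x*y, z}; counting standard monomials gives mu = 6. Corank 2; j^3 = 3*x^2*(x + y) has shape L^2 M (L != M), so D-series; mu = 6 gives D_6.

Type D_{6}, Milnor number mu = 6.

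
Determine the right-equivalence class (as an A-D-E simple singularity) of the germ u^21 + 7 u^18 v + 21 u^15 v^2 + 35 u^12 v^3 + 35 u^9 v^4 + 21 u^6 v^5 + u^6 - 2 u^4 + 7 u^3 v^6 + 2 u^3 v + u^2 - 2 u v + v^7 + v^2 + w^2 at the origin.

A6

The Hessian of f at 0 is [[2, -2, 0], [-2, 2, 0], [0, 0, 2]] with rank 2, so corank 1. A Groebner basis of the Jacobian ideal J(f) in C{u,v,w} is {-u*v + v^4 + v^2, u*v^2 - u/3 - 2*v^3/3 + v/3, u^2 - 2*u*v + v^2, w}; counting standard monomials gives mu = 6. Corank 1: A-series; mu = 6 gives A_6.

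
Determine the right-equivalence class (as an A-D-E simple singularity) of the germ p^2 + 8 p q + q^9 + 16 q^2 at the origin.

A_{8}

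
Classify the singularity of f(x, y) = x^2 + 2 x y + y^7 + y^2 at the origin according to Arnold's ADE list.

A_6

The Hessian of f at 0 is [[2, 2], [2, 2]] with rank 1, so corank 1. A Groebner basis of the Jacobian ideal J(f) in C{x,y} is {y^6, x + y}; counting standard monomials gives mu = 6. Corank 1: A-series; mu = 6 gives A_6.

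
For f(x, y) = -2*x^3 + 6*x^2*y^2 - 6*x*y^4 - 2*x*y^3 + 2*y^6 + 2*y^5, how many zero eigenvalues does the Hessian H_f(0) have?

Hessian at 0 has rank 0.

2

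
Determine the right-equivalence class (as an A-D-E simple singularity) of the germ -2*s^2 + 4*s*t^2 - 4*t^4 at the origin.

The Hessian of f at 0 has rank 1. Corank 1: A-series; mu = 3 gives A_3.

A_3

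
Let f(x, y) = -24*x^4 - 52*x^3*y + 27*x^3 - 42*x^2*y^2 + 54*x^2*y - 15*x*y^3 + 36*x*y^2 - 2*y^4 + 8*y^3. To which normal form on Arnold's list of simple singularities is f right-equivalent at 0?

E7

The Hessian of f at 0 has rank 0. Corank 2; j^3 = (3*x + 2*y)^3 is a perfect cube, so E-series; the 4-jet and mu = 7 give E_7.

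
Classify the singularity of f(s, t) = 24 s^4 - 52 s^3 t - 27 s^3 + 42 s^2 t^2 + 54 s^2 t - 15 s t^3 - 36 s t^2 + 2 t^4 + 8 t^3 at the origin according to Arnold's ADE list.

The Hessian of f at 0 has rank 0. Corank 2; j^3 = -(3*s - 2*t)^3 is a perfect cube, so E-series; the 4-jet and mu = 7 give E_7.

E_{7}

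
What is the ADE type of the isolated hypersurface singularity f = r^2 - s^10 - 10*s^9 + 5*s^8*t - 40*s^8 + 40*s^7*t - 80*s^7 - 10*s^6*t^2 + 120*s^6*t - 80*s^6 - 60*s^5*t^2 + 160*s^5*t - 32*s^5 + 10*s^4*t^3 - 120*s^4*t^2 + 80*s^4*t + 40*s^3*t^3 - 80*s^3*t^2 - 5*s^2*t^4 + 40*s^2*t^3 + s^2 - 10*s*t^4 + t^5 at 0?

The Hessian of f at 0 has rank 2. Corank 1: A-series; mu = 4 gives A_4.

A4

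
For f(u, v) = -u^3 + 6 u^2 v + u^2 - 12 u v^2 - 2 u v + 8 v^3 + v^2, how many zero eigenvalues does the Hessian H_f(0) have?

1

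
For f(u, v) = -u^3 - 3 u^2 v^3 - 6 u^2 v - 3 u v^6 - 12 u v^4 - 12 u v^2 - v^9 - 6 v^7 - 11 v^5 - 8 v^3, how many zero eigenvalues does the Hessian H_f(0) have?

The Hessian at 0 is [[0, 0], [0, 0]] of rank 0; hence corank 2.

2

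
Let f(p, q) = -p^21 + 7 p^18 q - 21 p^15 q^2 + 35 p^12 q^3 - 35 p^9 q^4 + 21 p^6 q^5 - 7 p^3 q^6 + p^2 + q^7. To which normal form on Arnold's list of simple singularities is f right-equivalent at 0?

A_{6}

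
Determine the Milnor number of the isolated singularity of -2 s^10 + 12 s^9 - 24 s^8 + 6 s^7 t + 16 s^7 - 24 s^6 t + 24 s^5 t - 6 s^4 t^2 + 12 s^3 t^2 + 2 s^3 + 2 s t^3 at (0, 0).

7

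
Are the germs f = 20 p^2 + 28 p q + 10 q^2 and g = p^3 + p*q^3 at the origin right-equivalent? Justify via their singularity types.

The Hessian of f at 0 has rank 2. Corank 0: nondegenerate Morse point, so A_1. The Hessian of g at 0 has rank 0. Corank 2; j^3 = p^3 is a perfect cube, so E-series; the 4-jet and mu = 7 give E_7. f is A_1 but g is E_7, hence not right-equivalent.

No.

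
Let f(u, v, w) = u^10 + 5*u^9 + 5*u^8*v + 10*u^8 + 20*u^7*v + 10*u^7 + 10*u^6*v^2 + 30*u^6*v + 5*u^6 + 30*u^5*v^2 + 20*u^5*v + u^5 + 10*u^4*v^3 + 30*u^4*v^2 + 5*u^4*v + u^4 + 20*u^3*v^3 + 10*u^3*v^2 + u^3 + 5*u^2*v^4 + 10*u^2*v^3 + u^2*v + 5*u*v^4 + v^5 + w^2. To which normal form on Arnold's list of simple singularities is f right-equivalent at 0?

D6

The Hessian of f at 0 has rank 1. Corank 2; j^3 = u^2*(u + v) has shape L^2 M (L != M), so D-series; mu = 6 gives D_6.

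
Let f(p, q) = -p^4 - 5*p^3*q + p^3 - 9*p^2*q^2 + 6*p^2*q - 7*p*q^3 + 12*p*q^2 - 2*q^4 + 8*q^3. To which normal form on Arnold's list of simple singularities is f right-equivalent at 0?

The Hessian of f at 0 has rank 0. Corank 2; j^3 = (p + 2*q)^3 is a perfect cube, so E-series; the 4-jet and mu = 7 give E_7.

E_{7}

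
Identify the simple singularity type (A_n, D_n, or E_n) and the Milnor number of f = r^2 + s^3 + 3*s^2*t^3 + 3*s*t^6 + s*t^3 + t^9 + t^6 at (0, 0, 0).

Type E_{7}, Milnor number mu = 7.

The Hessian of f at 0 has rank 1. Corank 2; j^3 = s^3 is a perfect cube, so E-series; the 4-jet and mu = 7 give E_7.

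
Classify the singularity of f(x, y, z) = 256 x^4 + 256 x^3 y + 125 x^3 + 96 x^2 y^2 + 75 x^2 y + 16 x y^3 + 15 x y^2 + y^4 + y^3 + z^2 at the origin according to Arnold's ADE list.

The Hessian of f at 0 is [[0, 0, 0], [0, 0, 0], [0, 0, 2]] with rank 1, so corank 2. A Groebner basis of the Jacobian ideal J(f) in C{x,y,z} is {y^4, x*y^2 + 13*y^3/60, x^2 + 2*x*y/5 + y^2/25, z}; counting standard monomials gives mu = 6. Corank 2; j^3 = (5*x + y)^3 is a perfect cube, so E-series; the 4-jet and mu = 6 give E_6.

E_{6}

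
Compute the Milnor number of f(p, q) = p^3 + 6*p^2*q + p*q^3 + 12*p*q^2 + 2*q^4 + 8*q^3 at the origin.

7

The Hessian of f at 0 is [[0, 0], [0, 0]] with rank 0, so corank 2. A Groebner basis of the Jacobian ideal J(f) in C{p,q} is {p^3 + 6*p^2*q + 48*p^2 + 192*p*q + 192*q^2, -6*p^2 + p*q^2 - 24*p*q - 24*q^2, 3*p^2 + 12*p*q + q^3 + 12*q^2}; counting standard monomials gives mu = 7. Corank 2; j^3 = (p + 2*q)^3 is a perfect cube, so E-series; the 4-jet and mu = 7 give E_7.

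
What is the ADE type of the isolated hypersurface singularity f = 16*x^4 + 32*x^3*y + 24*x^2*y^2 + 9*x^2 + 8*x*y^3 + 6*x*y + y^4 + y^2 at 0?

A3

The Hessian of f at 0 has rank 1. Corank 1: A-series; mu = 3 gives A_3.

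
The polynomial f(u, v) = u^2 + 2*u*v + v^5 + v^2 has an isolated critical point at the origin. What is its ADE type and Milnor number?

Type A_{4}, Milnor number mu = 4.

The Hessian of f at 0 has rank 1. Corank 1: A-series; mu = 4 gives A_4.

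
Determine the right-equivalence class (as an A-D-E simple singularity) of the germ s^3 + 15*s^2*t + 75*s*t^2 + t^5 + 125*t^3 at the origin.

The Hessian of f at 0 is [[0, 0], [0, 0]] with rank 0, so corank 2. A Groebner basis of the Jacobian ideal J(f) in C{s,t} is {t^4, s^2 + 10*s*t + 25*t^2}; counting standard monomials gives mu = 8. Corank 2; j^3 = (s + 5*t)^3 is a perfect cube, so E-series; the 5-jet and mu = 8 give E_8.

E8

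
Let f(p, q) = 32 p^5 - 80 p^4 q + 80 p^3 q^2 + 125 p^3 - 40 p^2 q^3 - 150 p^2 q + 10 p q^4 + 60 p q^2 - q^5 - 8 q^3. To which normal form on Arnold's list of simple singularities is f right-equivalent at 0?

E_{8}

The Hessian of f at 0 has rank 0. Corank 2; j^3 = (5*p - 2*q)^3 is a perfect cube, so E-series; the 5-jet and mu = 8 give E_8.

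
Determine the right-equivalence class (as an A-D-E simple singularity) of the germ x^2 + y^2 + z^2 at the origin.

The Hessian of f at 0 is [[2, 0, 0], [0, 2, 0], [0, 0, 2]] with rank 3, so corank 0. A Groebner basis of the Jacobian ideal J(f) in C{x,y,z} is {x, y, z}; counting standard monomials gives mu = 1. Corank 0: nondegenerate Morse point, so A_1.

A_1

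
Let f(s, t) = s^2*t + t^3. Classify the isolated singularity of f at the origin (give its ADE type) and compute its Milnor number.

Type D_4, Milnor number mu = 4.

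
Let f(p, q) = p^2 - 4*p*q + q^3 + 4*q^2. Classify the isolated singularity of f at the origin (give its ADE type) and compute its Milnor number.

Type A2, Milnor number mu = 2.

The Hessian of f at 0 has rank 1. Corank 1: A-series; mu = 2 gives A_2.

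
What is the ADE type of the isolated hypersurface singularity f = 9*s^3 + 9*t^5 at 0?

E8

The Hessian of f at 0 is [[0, 0], [0, 0]] with rank 0, so corank 2. A Groebner basis of the Jacobian ideal J(f) in C{s,t} is {t^4, s^2}; counting standard monomials gives mu = 8. Corank 2; j^3 = 9*s^3 is a perfect cube, so E-series; the 5-jet and mu = 8 give E_8.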